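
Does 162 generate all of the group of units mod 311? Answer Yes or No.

No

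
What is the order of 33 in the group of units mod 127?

By Lagrange's theorem, ord_127(33) divides φ(127) = 127 − 1 = 126 = 2 · 3^2 · 7.
Divisors of 126: 1, 2, 3, 6, 7, 9, 14, 18, 21, 42, 63, 126.
Check 33^d mod 127 for each divisor in increasing order:
33^1 ≡ 33
33^2 ≡ 73
33^3 ≡ 123
33^6 ≡ 16
33^7 ≡ 20
33^9 ≡ 63
33^14 ≡ 19
33^18 ≡ 32
33^21 ≡ 126
33^42 ≡ 1
Hence ord(33) = 42.

42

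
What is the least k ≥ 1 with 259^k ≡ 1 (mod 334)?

Since 259 ∈ (Z/334Z)^×, its order divides φ(334) = φ(2)·φ(167) = 1·166 = 166 = 2 · 83.
Divisors of 166: 1, 2, 83, 166.
Check 259^d mod 334 for each divisor in increasing order:
259^1 ≡ 259
259^2 ≡ 281
259^83 ≡ 333
259^166 ≡ 1
So ord_334(259) = 166.

166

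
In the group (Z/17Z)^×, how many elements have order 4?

φ(17) = 17 − 1 = 16 = 2^4.
In a cyclic group of order 16, there are φ(d) elements of order d for each divisor d of 16, and zero for non-divisors.
4 = 2^2 divides 16, and φ(4) = 2.

2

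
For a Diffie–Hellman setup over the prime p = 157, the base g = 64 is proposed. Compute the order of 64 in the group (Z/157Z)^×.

ord(64) | φ(157) = 157 − 1 = 156 = 2^2 · 3 · 13.
Divisors of 156: 1, 2, 3, 4, 6, 12, 13, 26, 39, 52, 78, 156.
Evaluate successive powers at the divisors of 156:
64^1 ≡ 64 (mod 157)
64^2 ≡ 14 (mod 157)
64^3 ≡ 111 (mod 157)
64^4 ≡ 39 (mod 157)
64^6 ≡ 75 (mod 157)
64^12 ≡ 130 (mod 157)
64^13 ≡ 156 (mod 157)
64^26 ≡ 1 (mod 157) ✓
The smallest such exponent is 26, so the order of 64 is 26.

26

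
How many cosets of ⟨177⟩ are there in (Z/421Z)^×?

ord(177) | φ(421) = 421 − 1 = 420 = 2^2 · 3 · 5 · 7.
Divisors of 420: 1, 2, 3, 4, 5, 6, 7, 10, 12, 14, 15, 20, 21, 28, 30, 35, 42, 60, 70, 84, 105, 140, 210, 420.
Evaluate successive powers at the divisors of 420:
177^1 ≡ 177 (mod 421)
177^2 ≡ 175 (mod 421)
177^3 ≡ 242 (mod 421)
177^4 ≡ 313 (mod 421)
177^5 ≡ 250 (mod 421)
177^6 ≡ 45 (mod 421)
177^7 ≡ 387 (mod 421)
177^10 ≡ 192 (mod 421)
177^12 ≡ 341 (mod 421)
177^14 ≡ 314 (mod 421)
177^15 ≡ 6 (mod 421)
177^20 ≡ 237 (mod 421)
177^21 ≡ 270 (mod 421)
177^28 ≡ 82 (mod 421)
177^30 ≡ 36 (mod 421)
177^35 ≡ 159 (mod 421)
177^42 ≡ 67 (mod 421)
177^60 ≡ 33 (mod 421)
177^70 ≡ 21 (mod 421)
177^84 ≡ 279 (mod 421)
177^105 ≡ 392 (mod 421)
177^140 ≡ 20 (mod 421)
177^210 ≡ 420 (mod 421)
177^420 ≡ 1 (mod 421) ✓
Thus |⟨177⟩| = ord(177) = 420.
[(Z/421Z)^× : ⟨177⟩] = 420/420 = 1.

1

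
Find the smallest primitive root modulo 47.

φ(47) = 47 − 1 = 46 = 2 · 23.
Test candidates g = 2, 3, … against the prime factors q ∈ {2, 23} of φ(47): g is a generator iff g^(46/q) ≢ 1 for every such q.
g = 2: 2^23 ≡ 1 — hits 1, so not a primitive root.
g = 3: 3^23 ≡ 1 — hits 1, so not a primitive root.
g = 4: 4^23 ≡ 1 — hits 1, so not a primitive root.
g = 5: 5^23 ≡ 46; 5^2 ≡ 25 — none is 1, so 5 is a primitive root.
Hence the least primitive root of 47 is 5.

5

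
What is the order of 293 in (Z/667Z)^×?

308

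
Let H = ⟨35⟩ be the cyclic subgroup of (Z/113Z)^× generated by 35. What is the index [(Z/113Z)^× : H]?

ord(35) | φ(113) = 113 − 1 = 112 = 2^4 · 7.
Divisors of 112: 1, 2, 4, 7, 8, 14, 16, 28, 56, 112.
Test each divisor d:
35^1 ≡ 35 (mod 113)
35^2 ≡ 95 (mod 113)
35^4 ≡ 98 (mod 113)
35^7 ≡ 71 (mod 113)
35^8 ≡ 112 (mod 113)
35^14 ≡ 69 (mod 113)
35^16 ≡ 1 (mod 113) ✓
Thus |⟨35⟩| = ord(35) = 16.
The index is φ(113) / ord(35) = 112 / 16 = 7.

7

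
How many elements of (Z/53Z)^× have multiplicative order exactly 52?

24

φ(53) = 53 − 1 = 52 = 2^2 · 13.
Since (Z/53Z)^× is cyclic of order 52, the number of elements of order d is φ(d) when d | 52 and 0 otherwise.
52 = 2^2 · 13 divides 52, and φ(52) = 24.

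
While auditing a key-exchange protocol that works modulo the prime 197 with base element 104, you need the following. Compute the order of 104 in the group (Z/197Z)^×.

7

By Lagrange's theorem, ord_197(104) divides φ(197) = 197 − 1 = 196 = 2^2 · 7^2.
Divisors of 196: 1, 2, 4, 7, 14, 28, 49, 98, 196.
Test each divisor d:
104^1 ≡ 104 (mod 197)
104^2 ≡ 178 (mod 197)
104^4 ≡ 164 (mod 197)
104^7 ≡ 1 (mod 197) ✓
The smallest such exponent is 7, so the order of 104 is 7.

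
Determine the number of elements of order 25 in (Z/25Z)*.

0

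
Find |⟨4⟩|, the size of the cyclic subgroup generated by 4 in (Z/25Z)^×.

Since 4 ∈ (Z/25Z)^×, its order divides φ(25) = φ(5^2) = 5·(5−1) = 20 = 2^2 · 5.
Divisors of 20: 1, 2, 4, 5, 10, 20.
Test each divisor d:
4^1 ≡ 4 (mod 25)
4^2 ≡ 16 (mod 25)
4^4 ≡ 6 (mod 25)
4^5 ≡ 24 (mod 25)
4^10 ≡ 1 (mod 25) ✓
Hence ord(4) = 10.

10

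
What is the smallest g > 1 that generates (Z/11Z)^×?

2

φ(11) = 11 − 1 = 10 = 2 · 5.
g is a primitive root iff g^(10/q) ≢ 1 (mod 11) for each prime q ∈ {2, 5}.
g = 2: 2^5 ≡ 10; 2^2 ≡ 4 — none is 1, so 2 is a primitive root.
So 2 is the smallest generator of (Z/11Z)^×.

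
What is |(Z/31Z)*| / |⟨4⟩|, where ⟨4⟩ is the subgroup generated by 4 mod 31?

6

The order of 4 must divide φ(31) = 31 − 1 = 30 = 2 · 3 · 5.
Divisors of 30: 1, 2, 3, 5, 6, 10, 15, 30.
Test each divisor d:
4^1 ≡ 4
4^2 ≡ 16
4^3 ≡ 2
4^5 ≡ 1
So ord_31(4) = 5, hence |⟨4⟩| = 5.
Index = |(Z/31Z)^×| / |⟨4⟩| = 30 / 5 = 6.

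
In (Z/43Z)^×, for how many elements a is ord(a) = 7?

φ(43) = 43 − 1 = 42 = 2 · 3 · 7.
Since (Z/43Z)^× is cyclic of order 42, the number of elements of order d is φ(d) when d | 42 and 0 otherwise.
7 | 42, and φ(7) = 7 − 1 = 6.

6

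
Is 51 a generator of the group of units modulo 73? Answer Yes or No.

No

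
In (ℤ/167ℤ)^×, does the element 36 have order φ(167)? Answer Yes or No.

No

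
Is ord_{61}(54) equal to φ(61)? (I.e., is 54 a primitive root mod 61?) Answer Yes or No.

φ(61) = 61 − 1 = 60 = 2^2 · 3 · 5.
54 is a primitive root mod 61 iff 54^(φ(61)/q) ≢ 1 for every prime q | φ(61), i.e. q ∈ {2, 3, 5}.
54^30 ≡ 60 (mod 61)  [q = 2: ≢ 1 ✓]
54^20 ≡ 47 (mod 61)  [q = 3: ≢ 1 ✓]
54^12 ≡ 34 (mod 61)  [q = 5: ≢ 1 ✓]
None equal 1, so ord_61(54) = 60: 54 is a primitive root.

Yes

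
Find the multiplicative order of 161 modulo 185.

36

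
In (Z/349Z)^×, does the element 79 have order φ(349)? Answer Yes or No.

No

φ(349) = 349 − 1 = 348 = 2^2 · 3 · 29.
Test 79^(348/q) mod 349 for each prime factor q of 348:
79^174 ≡ 348 (mod 349)  [q = 2: ≢ 1 ✓]
79^116 ≡ 1 (mod 349)  [q = 3: ≡ 1 ✗]
79^12 ≡ 304 (mod 349)  [q = 29: ≢ 1 ✓]
79^116 ≡ 1 shows ord(79) | 116, strictly less than φ(349); not a primitive root.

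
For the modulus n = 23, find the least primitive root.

5

φ(23) = 23 − 1 = 22 = 2 · 11.
Test candidates g = 2, 3, … against the prime factors q ∈ {2, 11} of φ(23): g is a generator iff g^(22/q) ≢ 1 for every such q.
g = 2: 2^11 ≡ 1 — hits 1, so not a primitive root.
g = 3: 3^11 ≡ 1 — hits 1, so not a primitive root.
g = 4: 4^11 ≡ 1 — hits 1, so not a primitive root.
g = 5: 5^11 ≡ 22; 5^2 ≡ 2 — none is 1, so 5 is a primitive root.
So 5 is the smallest generator of (Z/23Z)^×.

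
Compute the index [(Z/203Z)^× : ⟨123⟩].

8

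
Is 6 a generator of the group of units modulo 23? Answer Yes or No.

φ(23) = 23 − 1 = 22 = 2 · 11.
An element g generates (Z/23Z)^× iff g^(22/q) ≢ 1 (mod 23) for each prime q ∈ {2, 11}.
6^11 ≡ 1 (mod 23)  [q = 2: ≡ 1 ✗]
6^2 ≡ 13 (mod 23)  [q = 11: ≢ 1 ✓]
The check at q = 2 fails, so 6 generates a proper subgroup.

No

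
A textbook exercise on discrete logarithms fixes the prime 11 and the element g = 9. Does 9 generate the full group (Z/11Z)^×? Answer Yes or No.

No

φ(11) = 11 − 1 = 10 = 2 · 5.
Test 9^(10/q) mod 11 for each prime factor q of 10:
9^5 ≡ 1 (mod 11)  [q = 2: ≡ 1 ✗]
9^2 ≡ 4 (mod 11)  [q = 5: ≢ 1 ✓]
9^5 ≡ 1 shows ord(9) | 5, strictly less than φ(11); not a primitive root.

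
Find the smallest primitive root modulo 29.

φ(29) = 29 − 1 = 28 = 2^2 · 7.
g is a primitive root iff g^(28/q) ≢ 1 (mod 29) for each prime q ∈ {2, 7}.
g = 2: 2^14 ≡ 28; 2^4 ≡ 16 — none is 1, so 2 is a primitive root.
Hence the least primitive root of 29 is 2.

2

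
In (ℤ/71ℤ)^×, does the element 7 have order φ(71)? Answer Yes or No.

φ(71) = 71 − 1 = 70 = 2 · 5 · 7.
Test 7^(70/q) mod 71 for each prime factor q of 70:
7^35 ≡ 70 (mod 71)  [q = 2: ≢ 1 ✓]
7^14 ≡ 54 (mod 71)  [q = 5: ≢ 1 ✓]
7^10 ≡ 45 (mod 71)  [q = 7: ≢ 1 ✓]
None equal 1, so ord_71(7) = 70: 7 is a primitive root.

Yes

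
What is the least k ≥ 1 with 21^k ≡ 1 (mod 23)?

22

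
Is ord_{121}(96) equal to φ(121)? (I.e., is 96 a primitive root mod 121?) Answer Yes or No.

φ(121) = φ(11^2) = 11·(11−1) = 110 = 2 · 5 · 11.
An element g generates (Z/121Z)^× iff g^(110/q) ≢ 1 (mod 121) for each prime q ∈ {2, 5, 11}.
96^55 ≡ 120 (mod 121)  [q = 2: ≢ 1 ✓]
96^22 ≡ 9 (mod 121)  [q = 5: ≢ 1 ✓]
96^10 ≡ 34 (mod 121)  [q = 11: ≢ 1 ✓]
None equal 1, so ord_121(96) = 110: 96 is a primitive root.

Yes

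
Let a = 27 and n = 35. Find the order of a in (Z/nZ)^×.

ord(27) | φ(35) = φ(5·7) = (5−1)·(7−1) = 4·6 = 24 = 2^3 · 3.
Divisors of 24: 1, 2, 3, 4, 6, 8, 12, 24.
Evaluate successive powers at the divisors of 24:
27^1 ≡ 27
27^2 ≡ 29
27^3 ≡ 13
27^4 ≡ 1
The smallest such exponent is 4, so the order of 27 is 4.

4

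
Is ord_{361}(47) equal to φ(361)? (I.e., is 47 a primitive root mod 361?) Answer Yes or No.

φ(361) = φ(19^2) = 19·(19−1) = 342 = 2 · 3^2 · 19.
Test 47^(342/q) mod 361 for each prime factor q of 342:
47^171 ≡ 1 (mod 361)  [q = 2: ≡ 1 ✗]
47^114 ≡ 68 (mod 361)  [q = 3: ≢ 1 ✓]
47^18 ≡ 39 (mod 361)  [q = 19: ≢ 1 ✓]
47^171 ≡ 1 shows ord(47) | 171, strictly less than φ(361); not a primitive root.

No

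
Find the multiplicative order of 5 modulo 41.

By Lagrange's theorem, ord_41(5) divides φ(41) = 41 − 1 = 40 = 2^3 · 5.
Divisors of 40: 1, 2, 4, 5, 8, 10, 20, 40.
Check 5^d mod 41 for each divisor in increasing order:
5^1 ≡ 5 (mod 41)
5^2 ≡ 25 (mod 41)
5^4 ≡ 10 (mod 41)
5^5 ≡ 9 (mod 41)
5^8 ≡ 18 (mod 41)
5^10 ≡ 40 (mod 41)
5^20 ≡ 1 (mod 41) ✓
Hence ord(5) = 20.

20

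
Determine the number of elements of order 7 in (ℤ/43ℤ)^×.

6

φ(43) = 43 − 1 = 42 = 2 · 3 · 7.
In a cyclic group of order 42, there are φ(d) elements of order d for each divisor d of 42, and zero for non-divisors.
7 | 42, and φ(7) = 7 − 1 = 6.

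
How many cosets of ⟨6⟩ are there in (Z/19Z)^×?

2

ord(6) | φ(19) = 19 − 1 = 18 = 2 · 3^2.
Divisors of 18: 1, 2, 3, 6, 9, 18.
Check 6^d mod 19 for each divisor in increasing order:
6^1 ≡ 6 (mod 19)
6^2 ≡ 17 (mod 19)
6^3 ≡ 7 (mod 19)
6^6 ≡ 11 (mod 19)
6^9 ≡ 1 (mod 19) ✓
So ord_19(6) = 9, hence |⟨6⟩| = 9.
The index is φ(19) / ord(6) = 18 / 9 = 2.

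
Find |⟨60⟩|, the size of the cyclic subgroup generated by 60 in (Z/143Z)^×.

Since 60 ∈ (Z/143Z)^×, its order divides φ(143) = φ(11·13) = (11−1)·(13−1) = 10·12 = 120 = 2^3 · 3 · 5.
Divisors of 120: 1, 2, 3, 4, 5, 6, 8, 10, 12, 15, 20, 24, 30, 40, 60, 120.
Evaluate successive powers at the divisors of 120:
60^1 ≡ 60 (mod 143)
60^2 ≡ 25 (mod 143)
60^3 ≡ 70 (mod 143)
60^4 ≡ 53 (mod 143)
60^5 ≡ 34 (mod 143)
60^6 ≡ 38 (mod 143)
60^8 ≡ 92 (mod 143)
60^10 ≡ 12 (mod 143)
60^12 ≡ 14 (mod 143)
60^15 ≡ 122 (mod 143)
60^20 ≡ 1 (mod 143) ✓
The smallest such exponent is 20, so the order of 60 is 20.

20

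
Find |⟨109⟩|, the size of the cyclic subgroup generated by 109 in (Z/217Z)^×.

15

The order of 109 must divide φ(217) = φ(7·31) = (7−1)·(31−1) = 6·30 = 180 = 2^2 · 3^2 · 5.
Divisors of 180: 1, 2, 3, 4, 5, 6, 9, 10, 12, 15, 18, 20, 30, 36, 45, 60, 90, 180.
Evaluate successive powers at the divisors of 180:
109^1 ≡ 109 (mod 217)
109^2 ≡ 163 (mod 217)
109^3 ≡ 190 (mod 217)
109^4 ≡ 95 (mod 217)
109^5 ≡ 156 (mod 217)
109^6 ≡ 78 (mod 217)
109^9 ≡ 64 (mod 217)
109^10 ≡ 32 (mod 217)
109^12 ≡ 8 (mod 217)
109^15 ≡ 1 (mod 217) ✓
The smallest such exponent is 15, so the order of 109 is 15.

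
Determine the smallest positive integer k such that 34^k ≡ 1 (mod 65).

4

By Lagrange's theorem, ord_65(34) divides φ(65) = φ(5·13) = (5−1)·(13−1) = 4·12 = 48 = 2^4 · 3.
Divisors of 48: 1, 2, 3, 4, 6, 8, 12, 16, 24, 48.
Compute 34^d (mod 65) for the divisors d until we hit 1:
34^1 ≡ 34
34^2 ≡ 51
34^3 ≡ 44
34^4 ≡ 1
Therefore the multiplicative order of 34 modulo 65 is 4.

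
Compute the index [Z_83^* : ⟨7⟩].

2

By Lagrange's theorem, ord_83(7) divides φ(83) = 83 − 1 = 82 = 2 · 41.
Divisors of 82: 1, 2, 41, 82.
Test each divisor d:
7^1 ≡ 7
7^2 ≡ 49
7^41 ≡ 1
The order of 7 is 41, so the subgroup it generates has 41 elements.
[(Z/83Z)^× : ⟨7⟩] = 82/41 = 2.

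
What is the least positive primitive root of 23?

φ(23) = 23 − 1 = 22 = 2 · 11.
g is a primitive root iff g^(22/q) ≢ 1 (mod 23) for each prime q ∈ {2, 11}.
g = 2: 2^11 ≡ 1 — hits 1, so not a primitive root.
g = 3: 3^11 ≡ 1 — hits 1, so not a primitive root.
g = 4: 4^11 ≡ 1 — hits 1, so not a primitive root.
g = 5: 5^11 ≡ 22; 5^2 ≡ 2 — none is 1, so 5 is a primitive root.
Hence the least primitive root of 23 is 5.

5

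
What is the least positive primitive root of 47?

φ(47) = 47 − 1 = 46 = 2 · 23.
g is a primitive root iff g^(46/q) ≢ 1 (mod 47) for each prime q ∈ {2, 23}.
g = 2: 2^23 ≡ 1 — hits 1, so not a primitive root.
g = 3: 3^23 ≡ 1 — hits 1, so not a primitive root.
g = 4: 4^23 ≡ 1 — hits 1, so not a primitive root.
g = 5: 5^23 ≡ 46; 5^2 ≡ 25 — none is 1, so 5 is a primitive root.
So 5 is the smallest generator of (Z/47Z)^×.

5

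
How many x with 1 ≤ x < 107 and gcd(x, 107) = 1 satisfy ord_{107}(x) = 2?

1

φ(107) = 107 − 1 = 106 = 2 · 53.
(Z/107Z)^× is cyclic (|G| = 106); a cyclic group of order m has exactly φ(d) elements of each order d | m, and none otherwise.
2 | 106, and φ(2) = 2 − 1 = 1.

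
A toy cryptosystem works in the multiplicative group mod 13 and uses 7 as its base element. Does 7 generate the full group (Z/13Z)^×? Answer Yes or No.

Yes

φ(13) = 13 − 1 = 12 = 2^2 · 3.
7 is a primitive root mod 13 iff 7^(φ(13)/q) ≢ 1 for every prime q | φ(13), i.e. q ∈ {2, 3}.
7^6 ≡ 12 (mod 13)  [q = 2: ≢ 1 ✓]
7^4 ≡ 9 (mod 13)  [q = 3: ≢ 1 ✓]
None equal 1, so ord_13(7) = 12: 7 is a primitive root.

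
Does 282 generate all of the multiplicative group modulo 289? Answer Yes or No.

Yes

φ(289) = φ(17^2) = 17·(17−1) = 272 = 2^4 · 17.
An element g generates (Z/289Z)^× iff g^(272/q) ≢ 1 (mod 289) for each prime q ∈ {2, 17}.
282^136 ≡ 288 (mod 289)  [q = 2: ≢ 1 ✓]
282^16 ≡ 52 (mod 289)  [q = 17: ≢ 1 ✓]
None equal 1, so ord_289(282) = 272: 282 is a primitive root.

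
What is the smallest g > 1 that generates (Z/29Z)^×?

φ(29) = 29 − 1 = 28 = 2^2 · 7.
g is a primitive root iff g^(28/q) ≢ 1 (mod 29) for each prime q ∈ {2, 7}.
g = 2: 2^14 ≡ 28; 2^4 ≡ 16 — none is 1, so 2 is a primitive root.
Hence the least primitive root of 29 is 2.

2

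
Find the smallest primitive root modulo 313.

10

φ(313) = 313 − 1 = 312 = 2^3 · 3 · 13.
Test candidates g = 2, 3, … against the prime factors q ∈ {2, 3, 13} of φ(313): g is a generator iff g^(312/q) ≢ 1 for every such q.
g = 2: 2^156 ≡ 1 — hits 1, so not a primitive root.
g = 3: 3^156 ≡ 1 — hits 1, so not a primitive root.
g = 4: 4^156 ≡ 1 — hits 1, so not a primitive root.
g = 5: 5^156 ≡ 312; 5^104 ≡ 1 — hits 1, so not a primitive root.
g = 6: 6^156 ≡ 1 — hits 1, so not a primitive root.
g = 7: 7^156 ≡ 312; 7^104 ≡ 1 — hits 1, so not a primitive root.
g = 8: 8^156 ≡ 1 — hits 1, so not a primitive root.
g = 9: 9^156 ≡ 1 — hits 1, so not a primitive root.
g = 10: 10^156 ≡ 312; 10^104 ≡ 214; 10^24 ≡ 103 — none is 1, so 10 is a primitive root.
Hence the least primitive root of 313 is 10.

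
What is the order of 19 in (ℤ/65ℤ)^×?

12

By Lagrange's theorem, ord_65(19) divides φ(65) = φ(5·13) = (5−1)·(13−1) = 4·12 = 48 = 2^4 · 3.
Divisors of 48: 1, 2, 3, 4, 6, 8, 12, 16, 24, 48.
Evaluate successive powers at the divisors of 48:
19^1 ≡ 19
19^2 ≡ 36
19^3 ≡ 34
19^4 ≡ 61
19^6 ≡ 51
19^8 ≡ 16
19^12 ≡ 1
So ord_65(19) = 12.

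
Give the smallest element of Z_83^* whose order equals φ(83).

2

φ(83) = 83 − 1 = 82 = 2 · 41.
g is a primitive root iff g^(82/q) ≢ 1 (mod 83) for each prime q ∈ {2, 41}.
g = 2: 2^41 ≡ 82; 2^2 ≡ 4 — none is 1, so 2 is a primitive root.
Hence the least primitive root of 83 is 2.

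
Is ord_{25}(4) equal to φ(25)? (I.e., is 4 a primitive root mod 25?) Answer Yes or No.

φ(25) = φ(5^2) = 5·(5−1) = 20 = 2^2 · 5.
It suffices to check that the order of 4 is not a proper divisor of 20: compute 4^(20/q) for q ∈ {2, 5}.
4^10 ≡ 1 (mod 25)  [q = 2: ≡ 1 ✗]
4^4 ≡ 6 (mod 25)  [q = 5: ≢ 1 ✓]
4^10 ≡ 1 shows ord(4) | 10, strictly less than φ(25); not a primitive root.

No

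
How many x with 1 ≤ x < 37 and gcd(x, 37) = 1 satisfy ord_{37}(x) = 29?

φ(37) = 37 − 1 = 36 = 2^2 · 3^2.
In a cyclic group of order 36, there are φ(d) elements of order d for each divisor d of 36, and zero for non-divisors.
Here 36 is not a multiple of 29, so there are no elements of order 29.

0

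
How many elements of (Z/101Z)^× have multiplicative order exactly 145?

0

φ(101) = 101 − 1 = 100 = 2^2 · 5^2.
(Z/101Z)^× is cyclic (|G| = 100); a cyclic group of order m has exactly φ(d) elements of each order d | m, and none otherwise.
145 does not divide 100, so no element of (Z/101Z)^× has order 145.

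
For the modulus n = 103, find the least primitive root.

φ(103) = 103 − 1 = 102 = 2 · 3 · 17.
Test candidates g = 2, 3, … against the prime factors q ∈ {2, 3, 17} of φ(103): g is a generator iff g^(102/q) ≢ 1 for every such q.
g = 2: 2^51 ≡ 1 — hits 1, so not a primitive root.
g = 3: 3^51 ≡ 102; 3^34 ≡ 1 — hits 1, so not a primitive root.
g = 4: 4^51 ≡ 1 — hits 1, so not a primitive root.
g = 5: 5^51 ≡ 102; 5^34 ≡ 56; 5^6 ≡ 72 — none is 1, so 5 is a primitive root.
Hence the least primitive root of 103 is 5.

5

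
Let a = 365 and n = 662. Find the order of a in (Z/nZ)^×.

Since 365 ∈ (Z/662Z)^×, its order divides φ(662) = φ(2)·φ(331) = 1·330 = 330 = 2 · 3 · 5 · 11.
Divisors of 330: 1, 2, 3, 5, 6, 10, 11, 15, 22, 30, 33, 55, 66, 110, 165, 330.
Compute 365^d (mod 662) for the divisors d until we hit 1:
365^1 ≡ 365 (mod 662)
365^2 ≡ 163 (mod 662)
365^3 ≡ 577 (mod 662)
365^5 ≡ 47 (mod 662)
365^6 ≡ 605 (mod 662)
365^10 ≡ 223 (mod 662)
365^11 ≡ 631 (mod 662)
365^15 ≡ 551 (mod 662)
365^22 ≡ 299 (mod 662)
365^30 ≡ 405 (mod 662)
365^33 ≡ 661 (mod 662)
365^55 ≡ 363 (mod 662)
365^66 ≡ 1 (mod 662) ✓
The smallest such exponent is 66, so the order of 365 is 66.

66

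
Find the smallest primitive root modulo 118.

φ(118) = φ(2)·φ(59) = 1·58 = 58 = 2 · 29.
g is a primitive root iff g^(58/q) ≢ 1 (mod 118) for each prime q ∈ {2, 29}.
g = 2: gcd(2, 118) = 2 > 1, not a unit — skip.
g = 3: 3^29 ≡ 1 — hits 1, so not a primitive root.
g = 4: gcd(4, 118) = 2 > 1, not a unit — skip.
g = 5: 5^29 ≡ 1 — hits 1, so not a primitive root.
g = 6: gcd(6, 118) = 2 > 1, not a unit — skip.
g = 7: 7^29 ≡ 1 — hits 1, so not a primitive root.
g = 8: gcd(8, 118) = 2 > 1, not a unit — skip.
g = 9: 9^29 ≡ 1 — hits 1, so not a primitive root.
g = 10: gcd(10, 118) = 2 > 1, not a unit — skip.
g = 11: 11^29 ≡ 117; 11^2 ≡ 3 — none is 1, so 11 is a primitive root.
Hence the least primitive root of 118 is 11.

11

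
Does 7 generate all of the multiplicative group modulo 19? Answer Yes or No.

No

φ(19) = 19 − 1 = 18 = 2 · 3^2.
Test 7^(18/q) mod 19 for each prime factor q of 18:
7^9 ≡ 1 (mod 19)  [q = 2: ≡ 1 ✗]
7^6 ≡ 1 (mod 19)  [q = 3: ≡ 1 ✗]
Since 7^9 ≡ 1, the order of 7 divides 9 < 18, so 7 is not a primitive root.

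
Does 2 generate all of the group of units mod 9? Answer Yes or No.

Yes

φ(9) = φ(3^2) = 3·(3−1) = 6 = 2 · 3.
It suffices to check that the order of 2 is not a proper divisor of 6: compute 2^(6/q) for q ∈ {2, 3}.
2^3 ≡ 8 (mod 9)  [q = 2: ≢ 1 ✓]
2^2 ≡ 4 (mod 9)  [q = 3: ≢ 1 ✓]
None equal 1, so ord_9(2) = 6: 2 is a primitive root.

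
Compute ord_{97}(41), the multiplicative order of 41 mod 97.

Since 41 ∈ (Z/97Z)^×, its order divides φ(97) = 97 − 1 = 96 = 2^5 · 3.
Divisors of 96: 1, 2, 3, 4, 6, 8, 12, 16, 24, 32, 48, 96.
Compute 41^d (mod 97) for the divisors d until we hit 1:
41^1 ≡ 41 (mod 97)
41^2 ≡ 32 (mod 97)
41^3 ≡ 51 (mod 97)
41^4 ≡ 54 (mod 97)
41^6 ≡ 79 (mod 97)
41^8 ≡ 6 (mod 97)
41^12 ≡ 33 (mod 97)
41^16 ≡ 36 (mod 97)
41^24 ≡ 22 (mod 97)
41^32 ≡ 35 (mod 97)
41^48 ≡ 96 (mod 97)
41^96 ≡ 1 (mod 97) ✓
Therefore the multiplicative order of 41 modulo 97 is 96.

96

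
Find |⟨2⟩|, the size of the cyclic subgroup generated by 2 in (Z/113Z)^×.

28

By Lagrange's theorem, ord_113(2) divides φ(113) = 113 − 1 = 112 = 2^4 · 7.
Divisors of 112: 1, 2, 4, 7, 8, 14, 16, 28, 56, 112.
Compute 2^d (mod 113) for the divisors d until we hit 1:
2^1 ≡ 2
2^2 ≡ 4
2^4 ≡ 16
2^7 ≡ 15
2^8 ≡ 30
2^14 ≡ 112
2^16 ≡ 109
2^28 ≡ 1
Hence ord(2) = 28.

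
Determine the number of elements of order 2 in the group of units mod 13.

φ(13) = 13 − 1 = 12 = 2^2 · 3.
Since (Z/13Z)^× is cyclic of order 12, the number of elements of order d is φ(d) when d | 12 and 0 otherwise.
2 | 12, and φ(2) = 2 − 1 = 1.

1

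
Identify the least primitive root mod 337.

φ(337) = 337 − 1 = 336 = 2^4 · 3 · 7.
g is a primitive root iff g^(336/q) ≢ 1 (mod 337) for each prime q ∈ {2, 3, 7}.
g = 2: 2^168 ≡ 1 — hits 1, so not a primitive root.
g = 3: 3^168 ≡ 1 — hits 1, so not a primitive root.
g = 4: 4^168 ≡ 1 — hits 1, so not a primitive root.
g = 5: 5^168 ≡ 336; 5^112 ≡ 1 — hits 1, so not a primitive root.
g = 6: 6^168 ≡ 1 — hits 1, so not a primitive root.
g = 7: 7^168 ≡ 1 — hits 1, so not a primitive root.
g = 8: 8^168 ≡ 1 — hits 1, so not a primitive root.
g = 9: 9^168 ≡ 1 — hits 1, so not a primitive root.
g = 10: 10^168 ≡ 336; 10^112 ≡ 128; 10^48 ≡ 175 — none is 1, so 10 is a primitive root.
The smallest primitive root modulo 337 is 10.

10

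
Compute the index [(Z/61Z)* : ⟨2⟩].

Since 2 ∈ (Z/61Z)^×, its order divides φ(61) = 61 − 1 = 60 = 2^2 · 3 · 5.
Divisors of 60: 1, 2, 3, 4, 5, 6, 10, 12, 15, 20, 30, 60.
Check 2^d mod 61 for each divisor in increasing order:
2^1 ≡ 2 (mod 61)
2^2 ≡ 4 (mod 61)
2^3 ≡ 8 (mod 61)
2^4 ≡ 16 (mod 61)
2^5 ≡ 32 (mod 61)
2^6 ≡ 3 (mod 61)
2^10 ≡ 48 (mod 61)
2^12 ≡ 9 (mod 61)
2^15 ≡ 11 (mod 61)
2^20 ≡ 47 (mod 61)
2^30 ≡ 60 (mod 61)
2^60 ≡ 1 (mod 61) ✓
Thus |⟨2⟩| = ord(2) = 60.
[(Z/61Z)^× : ⟨2⟩] = 60/60 = 1.

1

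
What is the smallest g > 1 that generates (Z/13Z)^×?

2

φ(13) = 13 − 1 = 12 = 2^2 · 3.
Test candidates g = 2, 3, … against the prime factors q ∈ {2, 3} of φ(13): g is a generator iff g^(12/q) ≢ 1 for every such q.
g = 2: 2^6 ≡ 12; 2^4 ≡ 3 — none is 1, so 2 is a primitive root.
Hence the least primitive root of 13 is 2.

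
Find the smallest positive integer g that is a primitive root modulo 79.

3

φ(79) = 79 − 1 = 78 = 2 · 3 · 13.
Test candidates g = 2, 3, … against the prime factors q ∈ {2, 3, 13} of φ(79): g is a generator iff g^(78/q) ≢ 1 for every such q.
g = 2: 2^39 ≡ 1 — hits 1, so not a primitive root.
g = 3: 3^39 ≡ 78; 3^26 ≡ 23; 3^6 ≡ 18 — none is 1, so 3 is a primitive root.
So 3 is the smallest generator of (Z/79Z)^×.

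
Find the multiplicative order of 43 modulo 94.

46

ord(43) | φ(94) = φ(2)·φ(47) = 1·46 = 46 = 2 · 23.
Divisors of 46: 1, 2, 23, 46.
Compute 43^d (mod 94) for the divisors d until we hit 1:
43^1 ≡ 43
43^2 ≡ 63
43^23 ≡ 93
43^46 ≡ 1
The smallest such exponent is 46, so the order of 43 is 46.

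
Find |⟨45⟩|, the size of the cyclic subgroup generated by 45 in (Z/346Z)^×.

By Lagrange's theorem, ord_346(45) divides φ(346) = φ(2)·φ(173) = 1·172 = 172 = 2^2 · 43.
Divisors of 172: 1, 2, 4, 43, 86, 172.
Check 45^d mod 346 for each divisor in increasing order:
45^1 ≡ 45 (mod 346)
45^2 ≡ 295 (mod 346)
45^4 ≡ 179 (mod 346)
45^43 ≡ 253 (mod 346)
45^86 ≡ 345 (mod 346)
45^172 ≡ 1 (mod 346) ✓
The smallest such exponent is 172, so the order of 45 is 172.

172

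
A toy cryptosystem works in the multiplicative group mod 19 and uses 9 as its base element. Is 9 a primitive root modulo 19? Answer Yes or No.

φ(19) = 19 − 1 = 18 = 2 · 3^2.
It suffices to check that the order of 9 is not a proper divisor of 18: compute 9^(18/q) for q ∈ {2, 3}.
9^9 ≡ 1 (mod 19)  [q = 2: ≡ 1 ✗]
9^6 ≡ 11 (mod 19)  [q = 3: ≢ 1 ✓]
Since 9^9 ≡ 1, the order of 9 divides 9 < 18, so 9 is not a primitive root.

No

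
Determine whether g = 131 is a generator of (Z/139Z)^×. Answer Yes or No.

φ(139) = 139 − 1 = 138 = 2 · 3 · 23.
It suffices to check that the order of 131 is not a proper divisor of 138: compute 131^(138/q) for q ∈ {2, 3, 23}.
131^69 ≡ 1 (mod 139)  [q = 2: ≡ 1 ✗]
131^46 ≡ 1 (mod 139)  [q = 3: ≡ 1 ✗]
131^6 ≡ 129 (mod 139)  [q = 23: ≢ 1 ✓]
Since 131^69 ≡ 1, the order of 131 divides 69 < 138, so 131 is not a primitive root.

No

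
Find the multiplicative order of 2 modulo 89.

11

ord(2) | φ(89) = 89 − 1 = 88 = 2^3 · 11.
Divisors of 88: 1, 2, 4, 8, 11, 22, 44, 88.
Test each divisor d:
2^1 ≡ 2
2^2 ≡ 4
2^4 ≡ 16
2^8 ≡ 78
2^11 ≡ 1
So ord_89(2) = 11.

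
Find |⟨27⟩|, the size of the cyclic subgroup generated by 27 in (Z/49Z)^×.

By Lagrange's theorem, ord_49(27) divides φ(49) = φ(7^2) = 7·(7−1) = 42 = 2 · 3 · 7.
Divisors of 42: 1, 2, 3, 6, 7, 14, 21, 42.
Check 27^d mod 49 for each divisor in increasing order:
27^1 ≡ 27 (mod 49)
27^2 ≡ 43 (mod 49)
27^3 ≡ 34 (mod 49)
27^6 ≡ 29 (mod 49)
27^7 ≡ 48 (mod 49)
27^14 ≡ 1 (mod 49) ✓
Hence ord(27) = 14.

14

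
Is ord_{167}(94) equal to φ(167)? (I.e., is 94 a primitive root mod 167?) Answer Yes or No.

φ(167) = 167 − 1 = 166 = 2 · 83.
Test 94^(166/q) mod 167 for each prime factor q of 166:
94^83 ≡ 1 (mod 167)  [q = 2: ≡ 1 ✗]
94^2 ≡ 152 (mod 167)  [q = 83: ≢ 1 ✓]
The check at q = 2 fails, so 94 generates a proper subgroup.

No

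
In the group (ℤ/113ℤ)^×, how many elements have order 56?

24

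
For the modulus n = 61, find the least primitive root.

2

φ(61) = 61 − 1 = 60 = 2^2 · 3 · 5.
g is a primitive root iff g^(60/q) ≢ 1 (mod 61) for each prime q ∈ {2, 3, 5}.
g = 2: 2^30 ≡ 60; 2^20 ≡ 47; 2^12 ≡ 9 — none is 1, so 2 is a primitive root.
Hence the least primitive root of 61 is 2.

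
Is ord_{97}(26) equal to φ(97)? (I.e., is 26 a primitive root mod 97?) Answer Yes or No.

φ(97) = 97 − 1 = 96 = 2^5 · 3.
26 is a primitive root mod 97 iff 26^(φ(97)/q) ≢ 1 for every prime q | φ(97), i.e. q ∈ {2, 3}.
26^48 ≡ 96 (mod 97)  [q = 2: ≢ 1 ✓]
26^32 ≡ 61 (mod 97)  [q = 3: ≢ 1 ✓]
None equal 1, so ord_97(26) = 96: 26 is a primitive root.

Yes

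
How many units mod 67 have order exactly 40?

φ(67) = 67 − 1 = 66 = 2 · 3 · 11.
Since (Z/67Z)^× is cyclic of order 66, the number of elements of order d is φ(d) when d | 66 and 0 otherwise.
Here 66 is not a multiple of 40, so there are no elements of order 40.

0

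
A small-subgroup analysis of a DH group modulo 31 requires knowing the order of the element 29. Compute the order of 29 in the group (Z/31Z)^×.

10

The order of 29 must divide φ(31) = 31 − 1 = 30 = 2 · 3 · 5.
Divisors of 30: 1, 2, 3, 5, 6, 10, 15, 30.
Compute 29^d (mod 31) for the divisors d until we hit 1:
29^1 ≡ 29
29^2 ≡ 4
29^3 ≡ 23
29^5 ≡ 30
29^6 ≡ 2
29^10 ≡ 1
So ord_31(29) = 10.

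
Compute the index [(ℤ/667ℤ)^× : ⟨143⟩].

2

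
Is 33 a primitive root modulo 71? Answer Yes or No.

Yes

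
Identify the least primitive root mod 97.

5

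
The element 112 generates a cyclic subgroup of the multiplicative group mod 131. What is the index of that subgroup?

10

ord(112) | φ(131) = 131 − 1 = 130 = 2 · 5 · 13.
Divisors of 130: 1, 2, 5, 10, 13, 26, 65, 130.
Check 112^d mod 131 for each divisor in increasing order:
112^1 ≡ 112
112^2 ≡ 99
112^5 ≡ 63
112^10 ≡ 39
112^13 ≡ 1
Thus |⟨112⟩| = ord(112) = 13.
[(Z/131Z)^× : ⟨112⟩] = 130/13 = 10.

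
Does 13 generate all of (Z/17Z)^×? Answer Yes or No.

φ(17) = 17 − 1 = 16 = 2^4.
It suffices to check that the order of 13 is not a proper divisor of 16: compute 13^(16/q) for q ∈ {2}.
13^8 ≡ 1 (mod 17)  [q = 2: ≡ 1 ✗]
13^8 ≡ 1 shows ord(13) | 8, strictly less than φ(17); not a primitive root.

No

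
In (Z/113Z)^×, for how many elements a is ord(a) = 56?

φ(113) = 113 − 1 = 112 = 2^4 · 7.
(Z/113Z)^× is cyclic (|G| = 112); a cyclic group of order m has exactly φ(d) elements of each order d | m, and none otherwise.
56 = 2^3 · 7 divides 112, and φ(56) = 24.

24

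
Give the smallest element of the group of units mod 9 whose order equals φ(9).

2

φ(9) = φ(3^2) = 3·(3−1) = 6 = 2 · 3.
Test candidates g = 2, 3, … against the prime factors q ∈ {2, 3} of φ(9): g is a generator iff g^(6/q) ≢ 1 for every such q.
g = 2: 2^3 ≡ 8; 2^2 ≡ 4 — none is 1, so 2 is a primitive root.
Hence the least primitive root of 9 is 2.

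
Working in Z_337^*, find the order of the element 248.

336

Since 248 ∈ (Z/337Z)^×, its order divides φ(337) = 337 − 1 = 336 = 2^4 · 3 · 7.
Divisors of 336: 1, 2, 3, 4, 6, 7, 8, 12, 14, 16, 21, 24, 28, 42, 48, 56, 84, 112, 168, 336.
Check 248^d mod 337 for each divisor in increasing order:
248^1 ≡ 248
248^2 ≡ 170
248^3 ≡ 35
248^4 ≡ 255
248^6 ≡ 214
248^7 ≡ 163
248^8 ≡ 321
248^12 ≡ 301
248^14 ≡ 283
248^16 ≡ 256
248^21 ≡ 297
248^24 ≡ 285
248^28 ≡ 220
248^42 ≡ 252
248^48 ≡ 8
248^56 ≡ 209
248^84 ≡ 148
248^112 ≡ 208
248^168 ≡ 336
248^336 ≡ 1
The smallest such exponent is 336, so the order of 248 is 336.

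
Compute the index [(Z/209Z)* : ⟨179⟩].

6

The order of 179 must divide φ(209) = φ(11·19) = (11−1)·(19−1) = 10·18 = 180 = 2^2 · 3^2 · 5.
Divisors of 180: 1, 2, 3, 4, 5, 6, 9, 10, 12, 15, 18, 20, 30, 36, 45, 60, 90, 180.
Evaluate successive powers at the divisors of 180:
179^1 ≡ 179
179^2 ≡ 64
179^3 ≡ 170
179^4 ≡ 125
179^5 ≡ 12
179^6 ≡ 58
179^9 ≡ 37
179^10 ≡ 144
179^12 ≡ 20
179^15 ≡ 56
179^18 ≡ 115
179^20 ≡ 45
179^30 ≡ 1
The order of 179 is 30, so the subgroup it generates has 30 elements.
[(Z/209Z)^× : ⟨179⟩] = 180/30 = 6.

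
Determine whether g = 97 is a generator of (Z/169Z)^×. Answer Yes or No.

Yes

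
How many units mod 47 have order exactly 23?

φ(47) = 47 − 1 = 46 = 2 · 23.
In a cyclic group of order 46, there are φ(d) elements of order d for each divisor d of 46, and zero for non-divisors.
23 | 46, and φ(23) = 23 − 1 = 22.

22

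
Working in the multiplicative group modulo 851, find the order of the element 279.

396

By Lagrange's theorem, ord_851(279) divides φ(851) = φ(23·37) = (23−1)·(37−1) = 22·36 = 792 = 2^3 · 3^2 · 11.
Divisors of 792: 1, 2, 3, 4, 6, 8, 9, 11, 12, 18, 22, 24, 33, 36, 44, 66, 72, 88, 99, 132, 198, 264, 396, 792.
Check 279^d mod 851 for each divisor in increasing order:
279^1 ≡ 279
279^2 ≡ 400
279^3 ≡ 119
279^4 ≡ 12
279^6 ≡ 545
279^8 ≡ 144
279^9 ≡ 179
279^11 ≡ 116
279^12 ≡ 26
279^18 ≡ 554
279^22 ≡ 691
279^24 ≡ 676
279^33 ≡ 162
279^36 ≡ 556
279^44 ≡ 70
279^66 ≡ 714
279^72 ≡ 223
279^88 ≡ 645
279^99 ≡ 783
279^132 ≡ 47
279^198 ≡ 369
279^264 ≡ 507
279^396 ≡ 1
Hence ord(279) = 396.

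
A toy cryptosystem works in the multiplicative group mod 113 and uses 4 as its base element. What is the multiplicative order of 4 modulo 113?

14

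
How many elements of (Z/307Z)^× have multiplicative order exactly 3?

2

φ(307) = 307 − 1 = 306 = 2 · 3^2 · 17.
In a cyclic group of order 306, there are φ(d) elements of order d for each divisor d of 306, and zero for non-divisors.
3 | 306, and φ(3) = 3 − 1 = 2.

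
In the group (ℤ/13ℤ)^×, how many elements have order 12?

φ(13) = 13 − 1 = 12 = 2^2 · 3.
In a cyclic group of order 12, there are φ(d) elements of order d for each divisor d of 12, and zero for non-divisors.
12 = 2^2 · 3 divides 12, and φ(12) = 4.

4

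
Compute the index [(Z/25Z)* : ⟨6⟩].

ord(6) | φ(25) = φ(5^2) = 5·(5−1) = 20 = 2^2 · 5.
Divisors of 20: 1, 2, 4, 5, 10, 20.
Evaluate successive powers at the divisors of 20:
6^1 ≡ 6 (mod 25)
6^2 ≡ 11 (mod 25)
6^4 ≡ 21 (mod 25)
6^5 ≡ 1 (mod 25) ✓
The order of 6 is 5, so the subgroup it generates has 5 elements.
Index = |(Z/25Z)^×| / |⟨6⟩| = 20 / 5 = 4.

4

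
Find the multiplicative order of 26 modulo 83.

41

By Lagrange's theorem, ord_83(26) divides φ(83) = 83 − 1 = 82 = 2 · 41.
Divisors of 82: 1, 2, 41, 82.
Test each divisor d:
26^1 ≡ 26
26^2 ≡ 12
26^41 ≡ 1
Hence ord(26) = 41.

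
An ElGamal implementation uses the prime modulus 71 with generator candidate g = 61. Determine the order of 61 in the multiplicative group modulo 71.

70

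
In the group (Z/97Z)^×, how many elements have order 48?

φ(97) = 97 − 1 = 96 = 2^5 · 3.
(Z/97Z)^× is cyclic (|G| = 96); a cyclic group of order m has exactly φ(d) elements of each order d | m, and none otherwise.
48 = 2^4 · 3 divides 96, and φ(48) = 16.

16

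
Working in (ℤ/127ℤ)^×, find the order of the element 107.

3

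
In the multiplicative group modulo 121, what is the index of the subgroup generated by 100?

By Lagrange's theorem, ord_121(100) divides φ(121) = φ(11^2) = 11·(11−1) = 110 = 2 · 5 · 11.
Divisors of 110: 1, 2, 5, 10, 11, 22, 55, 110.
Compute 100^d (mod 121) for the divisors d until we hit 1:
100^1 ≡ 100 (mod 121)
100^2 ≡ 78 (mod 121)
100^5 ≡ 12 (mod 121)
100^10 ≡ 23 (mod 121)
100^11 ≡ 1 (mod 121) ✓
So ord_121(100) = 11, hence |⟨100⟩| = 11.
[(Z/121Z)^× : ⟨100⟩] = 110/11 = 10.

10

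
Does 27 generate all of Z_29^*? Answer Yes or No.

Yes

φ(29) = 29 − 1 = 28 = 2^2 · 7.
It suffices to check that the order of 27 is not a proper divisor of 28: compute 27^(28/q) for q ∈ {2, 7}.
27^14 ≡ 28 (mod 29)  [q = 2: ≢ 1 ✓]
27^4 ≡ 16 (mod 29)  [q = 7: ≢ 1 ✓]
Every test exponent gives a nontrivial residue, hence 27 generates the full group.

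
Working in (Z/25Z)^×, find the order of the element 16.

5

ord(16) | φ(25) = φ(5^2) = 5·(5−1) = 20 = 2^2 · 5.
Divisors of 20: 1, 2, 4, 5, 10, 20.
Compute 16^d (mod 25) for the divisors d until we hit 1:
16^1 ≡ 16 (mod 25)
16^2 ≡ 6 (mod 25)
16^4 ≡ 11 (mod 25)
16^5 ≡ 1 (mod 25) ✓
The smallest such exponent is 5, so the order of 16 is 5.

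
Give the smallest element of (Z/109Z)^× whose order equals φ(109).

6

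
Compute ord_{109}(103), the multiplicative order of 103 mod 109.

The order of 103 must divide φ(109) = 109 − 1 = 108 = 2^2 · 3^3.
Divisors of 108: 1, 2, 3, 4, 6, 9, 12, 18, 27, 36, 54, 108.
Evaluate successive powers at the divisors of 108:
103^1 ≡ 103 (mod 109)
103^2 ≡ 36 (mod 109)
103^3 ≡ 2 (mod 109)
103^4 ≡ 97 (mod 109)
103^6 ≡ 4 (mod 109)
103^9 ≡ 8 (mod 109)
103^12 ≡ 16 (mod 109)
103^18 ≡ 64 (mod 109)
103^27 ≡ 76 (mod 109)
103^36 ≡ 63 (mod 109)
103^54 ≡ 108 (mod 109)
103^108 ≡ 1 (mod 109) ✓
Therefore the multiplicative order of 103 modulo 109 is 108.

108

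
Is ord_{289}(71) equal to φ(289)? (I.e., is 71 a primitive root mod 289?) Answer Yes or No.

Yes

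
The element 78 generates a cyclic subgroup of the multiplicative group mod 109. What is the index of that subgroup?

4

By Lagrange's theorem, ord_109(78) divides φ(109) = 109 − 1 = 108 = 2^2 · 3^3.
Divisors of 108: 1, 2, 3, 4, 6, 9, 12, 18, 27, 36, 54, 108.
Test each divisor d:
78^1 ≡ 78 (mod 109)
78^2 ≡ 89 (mod 109)
78^3 ≡ 75 (mod 109)
78^4 ≡ 73 (mod 109)
78^6 ≡ 66 (mod 109)
78^9 ≡ 45 (mod 109)
78^12 ≡ 105 (mod 109)
78^18 ≡ 63 (mod 109)
78^27 ≡ 1 (mod 109) ✓
The order of 78 is 27, so the subgroup it generates has 27 elements.
[(Z/109Z)^× : ⟨78⟩] = 108/27 = 4.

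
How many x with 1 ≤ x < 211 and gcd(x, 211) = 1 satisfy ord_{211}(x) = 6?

φ(211) = 211 − 1 = 210 = 2 · 3 · 5 · 7.
Since (Z/211Z)^× is cyclic of order 210, the number of elements of order d is φ(d) when d | 210 and 0 otherwise.
6 = 2 · 3 divides 210, and φ(6) = 2.

2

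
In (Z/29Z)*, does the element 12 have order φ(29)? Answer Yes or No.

No

φ(29) = 29 − 1 = 28 = 2^2 · 7.
An element g generates (Z/29Z)^× iff g^(28/q) ≢ 1 (mod 29) for each prime q ∈ {2, 7}.
12^14 ≡ 28 (mod 29)  [q = 2: ≢ 1 ✓]
12^4 ≡ 1 (mod 29)  [q = 7: ≡ 1 ✗]
Since 12^4 ≡ 1, the order of 12 divides 4 < 28, so 12 is not a primitive root.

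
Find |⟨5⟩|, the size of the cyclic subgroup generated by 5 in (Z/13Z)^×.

ord(5) | φ(13) = 13 − 1 = 12 = 2^2 · 3.
Divisors of 12: 1, 2, 3, 4, 6, 12.
Compute 5^d (mod 13) for the divisors d until we hit 1:
5^1 ≡ 5 (mod 13)
5^2 ≡ 12 (mod 13)
5^3 ≡ 8 (mod 13)
5^4 ≡ 1 (mod 13) ✓
The smallest such exponent is 4, so the order of 5 is 4.

4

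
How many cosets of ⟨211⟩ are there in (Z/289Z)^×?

The order of 211 must divide φ(289) = φ(17^2) = 17·(17−1) = 272 = 2^4 · 17.
Divisors of 272: 1, 2, 4, 8, 16, 17, 34, 68, 136, 272.
Test each divisor d:
211^1 ≡ 211 (mod 289)
211^2 ≡ 15 (mod 289)
211^4 ≡ 225 (mod 289)
211^8 ≡ 50 (mod 289)
211^16 ≡ 188 (mod 289)
211^17 ≡ 75 (mod 289)
211^34 ≡ 134 (mod 289)
211^68 ≡ 38 (mod 289)
211^136 ≡ 288 (mod 289)
211^272 ≡ 1 (mod 289) ✓
So ord_289(211) = 272, hence |⟨211⟩| = 272.
The index is φ(289) / ord(211) = 272 / 272 = 1.

1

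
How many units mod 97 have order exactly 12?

4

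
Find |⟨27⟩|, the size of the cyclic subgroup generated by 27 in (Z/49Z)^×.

ord(27) | φ(49) = φ(7^2) = 7·(7−1) = 42 = 2 · 3 · 7.
Divisors of 42: 1, 2, 3, 6, 7, 14, 21, 42.
Evaluate successive powers at the divisors of 42:
27^1 ≡ 27 (mod 49)
27^2 ≡ 43 (mod 49)
27^3 ≡ 34 (mod 49)
27^6 ≡ 29 (mod 49)
27^7 ≡ 48 (mod 49)
27^14 ≡ 1 (mod 49) ✓
Hence ord(27) = 14.

14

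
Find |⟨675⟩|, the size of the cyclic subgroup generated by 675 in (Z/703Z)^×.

By Lagrange's theorem, ord_703(675) divides φ(703) = φ(19·37) = (19−1)·(37−1) = 18·36 = 648 = 2^3 · 3^4.
Divisors of 648: 1, 2, 3, 4, 6, 8, 9, 12, 18, 24, 27, 36, 54, 72, 81, 108, 162, 216, 324, 648.
Compute 675^d (mod 703) for the divisors d until we hit 1:
675^1 ≡ 675 (mod 703)
675^2 ≡ 81 (mod 703)
675^3 ≡ 544 (mod 703)
675^4 ≡ 234 (mod 703)
675^6 ≡ 676 (mod 703)
675^8 ≡ 625 (mod 703)
675^9 ≡ 75 (mod 703)
675^12 ≡ 26 (mod 703)
675^18 ≡ 1 (mod 703) ✓
Therefore the multiplicative order of 675 modulo 703 is 18.

18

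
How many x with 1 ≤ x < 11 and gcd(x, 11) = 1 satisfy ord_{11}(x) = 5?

4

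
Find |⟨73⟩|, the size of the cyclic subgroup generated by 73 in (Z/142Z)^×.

35

ord(73) | φ(142) = φ(2)·φ(71) = 1·70 = 70 = 2 · 5 · 7.
Divisors of 70: 1, 2, 5, 7, 10, 14, 35, 70.
Compute 73^d (mod 142) for the divisors d until we hit 1:
73^1 ≡ 73 (mod 142)
73^2 ≡ 75 (mod 142)
73^5 ≡ 103 (mod 142)
73^7 ≡ 57 (mod 142)
73^10 ≡ 101 (mod 142)
73^14 ≡ 125 (mod 142)
73^35 ≡ 1 (mod 142) ✓
So ord_142(73) = 35.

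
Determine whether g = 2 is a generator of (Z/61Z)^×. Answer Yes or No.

φ(61) = 61 − 1 = 60 = 2^2 · 3 · 5.
It suffices to check that the order of 2 is not a proper divisor of 60: compute 2^(60/q) for q ∈ {2, 3, 5}.
2^30 ≡ 60 (mod 61)  [q = 2: ≢ 1 ✓]
2^20 ≡ 47 (mod 61)  [q = 3: ≢ 1 ✓]
2^12 ≡ 9 (mod 61)  [q = 5: ≢ 1 ✓]
Every test exponent gives a nontrivial residue, hence 2 generates the full group.

Yes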